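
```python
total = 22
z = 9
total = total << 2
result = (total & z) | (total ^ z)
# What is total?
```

Trace:
`total = 22` → total = 22
`z = 9` → z = 9
`total = total << 2` → total = 88
`result = (total & z) | (total ^ z)` → result = 89
So total = 88

Answer: 88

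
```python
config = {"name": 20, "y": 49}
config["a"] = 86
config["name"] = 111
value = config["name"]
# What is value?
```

Trace:
`config = {"name": 20, "y": 49}` → config = {'name': 20, 'y': 49}
`config["a"] = 86` → config = {'name': 20, 'y': 49, 'a': 86}
`config["name"] = 111` → config = {'name': 111, 'y': 49, 'a': 86}
`value = config["name"]` → value = 111
So value = 111

Answer: 111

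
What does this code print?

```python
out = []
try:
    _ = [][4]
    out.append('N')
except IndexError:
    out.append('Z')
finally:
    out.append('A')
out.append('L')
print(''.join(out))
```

Execution trace: 'Z' (except IndexError) → 'A' (finally) → 'L' (after the try/except). Output: ZAL

Answer: ZAL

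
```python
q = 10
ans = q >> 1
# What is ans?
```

Trace:
`q = 10` → q = 10
`ans = q >> 1` → ans = 5
So ans = 5

Answer: 5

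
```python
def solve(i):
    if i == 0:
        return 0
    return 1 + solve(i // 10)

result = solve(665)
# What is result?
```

Count of digits of 665: 3

Answer: 3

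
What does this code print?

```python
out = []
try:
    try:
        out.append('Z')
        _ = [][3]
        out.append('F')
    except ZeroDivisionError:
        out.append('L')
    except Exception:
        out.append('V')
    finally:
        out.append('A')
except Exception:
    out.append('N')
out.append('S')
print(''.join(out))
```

Execution trace: 'Z' (inner try body) → 'V' (inner except Exception) → 'A' (inner finally) → 'S' (after the try/except). Output: ZVAS

Answer: ZVAS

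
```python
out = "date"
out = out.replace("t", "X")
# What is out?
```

Trace:
`out = "date"` → out = 'date'
`out = out.replace("t", "X")` → out = 'daXe'
So out = 'daXe'

Answer: 'daXe'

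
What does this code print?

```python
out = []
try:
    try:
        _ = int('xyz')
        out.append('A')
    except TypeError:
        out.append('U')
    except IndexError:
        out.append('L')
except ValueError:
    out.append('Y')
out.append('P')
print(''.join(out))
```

Execution trace: 'Y' (outer except ValueError) → 'P' (after the try/except). Output: YP

Answer: YP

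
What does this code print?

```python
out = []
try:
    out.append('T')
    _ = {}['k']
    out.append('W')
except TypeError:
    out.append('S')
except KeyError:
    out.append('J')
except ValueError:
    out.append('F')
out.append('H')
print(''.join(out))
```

Execution trace: 'T' (try body) → 'J' (except KeyError) → 'H' (after the try/except). Output: TJH

Answer: TJH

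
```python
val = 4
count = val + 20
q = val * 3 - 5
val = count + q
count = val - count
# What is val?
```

Trace:
`val = 4` → val = 4
`count = val + 20` → count = 24
`q = val * 3 - 5` → q = 7
`val = count + q` → val = 31
`count = val - count` → count = 7
So val = 31

Answer: 31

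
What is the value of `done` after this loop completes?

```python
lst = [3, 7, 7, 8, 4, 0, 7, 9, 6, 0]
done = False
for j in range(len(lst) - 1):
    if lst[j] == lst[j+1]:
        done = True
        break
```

Check consecutive duplicates in [3, 7, 7, 8, 4, 0, 7, 9, 6, 0]
`done` takes the values: False → True

Answer: True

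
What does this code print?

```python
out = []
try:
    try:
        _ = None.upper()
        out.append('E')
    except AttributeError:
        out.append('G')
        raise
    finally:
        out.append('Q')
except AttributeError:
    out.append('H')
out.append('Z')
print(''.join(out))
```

Execution trace: 'G' (inner except AttributeError) → 'Q' (inner finally) → 'H' (outer except AttributeError) → 'Z' (after the try/except). Output: GQHZ

Answer: GQHZ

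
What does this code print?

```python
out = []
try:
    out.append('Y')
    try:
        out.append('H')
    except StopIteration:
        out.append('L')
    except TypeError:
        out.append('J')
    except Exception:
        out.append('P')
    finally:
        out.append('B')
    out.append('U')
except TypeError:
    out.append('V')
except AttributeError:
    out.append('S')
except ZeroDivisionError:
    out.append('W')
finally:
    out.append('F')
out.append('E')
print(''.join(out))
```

Execution trace: 'Y' (try body) → 'H' (inner try body, no exception) → 'B' (inner finally) → 'U' (try body, no exception) → 'F' (finally) → 'E' (after the try/except). Output: YHBUFE

Answer: YHBUFE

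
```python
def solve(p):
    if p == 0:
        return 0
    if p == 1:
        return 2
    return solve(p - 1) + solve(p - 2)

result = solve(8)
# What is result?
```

Build up from base cases: solve(0)=0, solve(1)=2, solve(2)=2, solve(3)=4, solve(4)=6, solve(5)=10, solve(6)=16, ..., solve(8)=42

Answer: 42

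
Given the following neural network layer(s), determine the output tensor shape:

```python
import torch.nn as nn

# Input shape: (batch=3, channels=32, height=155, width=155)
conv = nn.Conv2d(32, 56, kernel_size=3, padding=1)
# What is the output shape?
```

Input: (3, 32, 155, 155) -> Output: (3, 56, 155, 155)

Answer: (3, 56, 155, 155)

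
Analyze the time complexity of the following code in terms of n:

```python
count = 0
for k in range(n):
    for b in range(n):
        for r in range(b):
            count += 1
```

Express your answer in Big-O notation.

Each loop level contributes: n × n × n. Multiplying the contributions gives O(n^3).

Answer: O(n^3)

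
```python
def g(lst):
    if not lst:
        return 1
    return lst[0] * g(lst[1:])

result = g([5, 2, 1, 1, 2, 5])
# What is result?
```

Product over [5, 2, 1, 1, 2, 5] = 5 * 2 * 1 * 1 * 2 * 5 = 100

Answer: 100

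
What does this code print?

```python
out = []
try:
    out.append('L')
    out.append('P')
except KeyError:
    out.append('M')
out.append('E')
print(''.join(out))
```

Execution trace: 'L' (try body) → 'P' (try body, no exception) → 'E' (after the try/except). Output: LPE

Answer: LPE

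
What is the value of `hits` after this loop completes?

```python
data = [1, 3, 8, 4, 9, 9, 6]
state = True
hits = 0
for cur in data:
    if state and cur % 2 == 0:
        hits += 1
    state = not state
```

Count even values at even positions
`hits` takes the values: 0 → 1 → 2

Answer: 2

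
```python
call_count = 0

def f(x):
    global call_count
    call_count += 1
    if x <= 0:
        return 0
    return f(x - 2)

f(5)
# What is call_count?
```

Linear recursion stepping by 2: 4 calls from x=5 down to ≤0.

Answer: 4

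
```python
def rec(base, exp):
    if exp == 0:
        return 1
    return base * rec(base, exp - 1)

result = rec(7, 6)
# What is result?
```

rec(7, 6) = 7 * 7 * 7 * 7 * 7 * 7 = 117649

Answer: 117649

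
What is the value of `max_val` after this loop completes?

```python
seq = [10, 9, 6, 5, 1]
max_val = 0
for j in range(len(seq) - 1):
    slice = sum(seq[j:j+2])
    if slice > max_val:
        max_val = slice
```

Max sum of 2-element window in [10, 9, 6, 5, 1]
`max_val` takes the values: 0 → 19

Answer: 19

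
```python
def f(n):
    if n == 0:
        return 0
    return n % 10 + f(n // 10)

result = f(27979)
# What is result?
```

Sum of digits of 27979: 9 + 7 + 9 + 7 + 2 = 34

Answer: 34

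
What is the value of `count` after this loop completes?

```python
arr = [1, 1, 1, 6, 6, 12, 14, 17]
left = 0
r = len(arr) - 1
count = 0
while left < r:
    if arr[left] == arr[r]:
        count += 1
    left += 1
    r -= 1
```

Count matching pairs from ends
`count` takes the values: 0 → 1

Answer: 1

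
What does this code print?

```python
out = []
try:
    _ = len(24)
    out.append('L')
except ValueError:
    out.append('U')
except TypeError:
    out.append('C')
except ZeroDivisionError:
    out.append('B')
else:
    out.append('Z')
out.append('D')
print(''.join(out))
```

Execution trace: 'C' (except TypeError) → 'D' (after the try/except). Output: CD

Answer: CD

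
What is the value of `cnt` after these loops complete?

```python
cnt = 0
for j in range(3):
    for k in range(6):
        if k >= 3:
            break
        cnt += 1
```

Inner breaks at 3, outer runs 3 times
`cnt` takes the values: 0 → 1 → 2 → 3 → 4 → 5 → 6 → 7 → 8 → 9

Answer: 9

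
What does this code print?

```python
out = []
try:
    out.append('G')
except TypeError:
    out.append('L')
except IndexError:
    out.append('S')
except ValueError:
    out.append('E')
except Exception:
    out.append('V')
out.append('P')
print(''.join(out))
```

Execution trace: 'G' (try body, no exception) → 'P' (after the try/except). Output: GP

Answer: GP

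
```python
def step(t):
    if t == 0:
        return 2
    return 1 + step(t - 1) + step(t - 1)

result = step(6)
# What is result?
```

step(t) = 1 + 2·step(t-1), step(0)=2. Closed form: (2+1)·2^6 - 1 = 191.

Answer: 191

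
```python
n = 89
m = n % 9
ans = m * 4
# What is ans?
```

Trace:
`n = 89` → n = 89
`m = n % 9` → m = 8
`ans = m * 4` → ans = 32
So ans = 32

Answer: 32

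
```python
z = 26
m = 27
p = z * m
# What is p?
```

Trace:
`z = 26` → z = 26
`m = 27` → m = 27
`p = z * m` → p = 702
So p = 702

Answer: 702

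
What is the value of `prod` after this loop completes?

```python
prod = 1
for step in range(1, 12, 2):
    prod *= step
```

Product of 1, 3, 5, ... up to 11
`prod` takes the values: 1 → 3 → 15 → 105 → 945 → 10395

Answer: 10395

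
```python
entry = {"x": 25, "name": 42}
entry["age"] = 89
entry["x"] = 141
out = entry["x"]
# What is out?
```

Trace:
`entry = {"x": 25, "name": 42}` → entry = {'x': 25, 'name': 42}
`entry["age"] = 89` → entry = {'x': 25, 'name': 42, 'age': 89}
`entry["x"] = 141` → entry = {'x': 141, 'name': 42, 'age': 89}
`out = entry["x"]` → out = 141
So out = 141

Answer: 141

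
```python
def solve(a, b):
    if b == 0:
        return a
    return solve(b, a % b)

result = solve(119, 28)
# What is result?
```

solve(119, 28) -> solve(28, 7) -> solve(7, 0) -> 7

Answer: 7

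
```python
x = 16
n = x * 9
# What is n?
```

Trace:
`x = 16` → x = 16
`n = x * 9` → n = 144
So n = 144

Answer: 144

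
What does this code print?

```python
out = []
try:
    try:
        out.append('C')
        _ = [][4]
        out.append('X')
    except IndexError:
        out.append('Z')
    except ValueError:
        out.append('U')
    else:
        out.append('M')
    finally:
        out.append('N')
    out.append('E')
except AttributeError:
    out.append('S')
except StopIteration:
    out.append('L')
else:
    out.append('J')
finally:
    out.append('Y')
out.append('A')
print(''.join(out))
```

Execution trace: 'C' (inner try body) → 'Z' (inner except IndexError) → 'N' (inner finally) → 'E' (try body, no exception) → 'J' (else) → 'Y' (finally) → 'A' (after the try/except). Output: CZNEJYA

Answer: CZNEJYA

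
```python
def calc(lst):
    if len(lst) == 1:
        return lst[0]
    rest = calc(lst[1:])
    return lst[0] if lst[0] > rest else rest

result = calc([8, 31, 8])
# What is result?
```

Recursive max over [8, 31, 8] = 31

Answer: 31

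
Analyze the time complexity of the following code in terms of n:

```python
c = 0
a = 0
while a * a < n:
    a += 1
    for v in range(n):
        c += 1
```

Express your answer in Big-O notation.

Each loop level contributes: √n × n. Multiplying the contributions gives O(n√n).

Answer: O(n√n)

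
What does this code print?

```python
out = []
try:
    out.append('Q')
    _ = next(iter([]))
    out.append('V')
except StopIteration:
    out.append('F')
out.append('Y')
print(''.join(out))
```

Execution trace: 'Q' (try body) → 'F' (except StopIteration) → 'Y' (after the try/except). Output: QFY

Answer: QFY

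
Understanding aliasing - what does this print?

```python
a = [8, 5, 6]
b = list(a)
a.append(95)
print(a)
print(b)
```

Key concept: list() constructor creates copy.
Step by step:
`a = [8, 5, 6]` → a = [8, 5, 6]
`b = list(a)` → b = [8, 5, 6]
`a.append(95)` → a = [8, 5, 6, 95]
`print(a)` → prints [8, 5, 6, 95]
`print(b)` → prints [8, 5, 6]

Answer:
[8, 5, 6, 95]
[8, 5, 6]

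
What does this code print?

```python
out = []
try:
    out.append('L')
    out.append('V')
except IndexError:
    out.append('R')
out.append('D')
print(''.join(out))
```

Execution trace: 'L' (try body) → 'V' (try body, no exception) → 'D' (after the try/except). Output: LVD

Answer: LVD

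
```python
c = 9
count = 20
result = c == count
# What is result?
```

Trace:
`c = 9` → c = 9
`count = 20` → count = 20
`result = c == count` → result = False
So result = False

Answer: False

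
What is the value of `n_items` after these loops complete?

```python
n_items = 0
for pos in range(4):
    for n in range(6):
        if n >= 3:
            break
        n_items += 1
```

Inner breaks at 3, outer runs 4 times
`n_items` takes the values: 0 → 1 → 2 → 3 → 4 → 5 → 6 → 7 → 8 → 9 → 10 → 11 → 12

Answer: 12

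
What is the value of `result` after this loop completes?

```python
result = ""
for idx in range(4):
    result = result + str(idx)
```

Concatenate digits 0 to 3
`result` takes the values: "" → "0" → "01" → "012" → "0123"

Answer: "0123"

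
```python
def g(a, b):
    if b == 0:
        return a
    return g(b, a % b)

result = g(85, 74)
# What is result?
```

g(85, 74) -> g(74, 11) -> g(11, 8) -> g(8, 3) -> g(3, 2) -> g(2, 1) -> g(1, 0) -> 1

Answer: 1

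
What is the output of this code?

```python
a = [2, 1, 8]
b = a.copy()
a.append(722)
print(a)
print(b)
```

Key concept: list.copy() creates independent copy.
Step by step:
`a = [2, 1, 8]` → a = [2, 1, 8]
`b = a.copy()` → b = [2, 1, 8]
`a.append(722)` → a = [2, 1, 8, 722]
`print(a)` → prints [2, 1, 8, 722]
`print(b)` → prints [2, 1, 8]

Answer:
[2, 1, 8, 722]
[2, 1, 8]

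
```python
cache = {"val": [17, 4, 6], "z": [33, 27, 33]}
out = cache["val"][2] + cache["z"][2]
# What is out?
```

Trace:
`cache = {"val": [17, 4, 6], "z": [33, 27, 33]}` → cache = {'val': [17, 4, 6], 'z': [33, 27, 33]}
`out = cache["val"][2] + cache["z"][2]` → out = 39
So out = 39

Answer: 39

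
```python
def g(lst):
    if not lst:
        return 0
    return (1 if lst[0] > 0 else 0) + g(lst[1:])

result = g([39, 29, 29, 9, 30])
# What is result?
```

Count of positive elements in [39, 29, 29, 9, 30] = 5

Answer: 5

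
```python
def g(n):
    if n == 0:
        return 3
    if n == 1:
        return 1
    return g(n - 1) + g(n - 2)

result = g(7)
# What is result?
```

Build up from base cases: g(0)=3, g(1)=1, g(2)=4, g(3)=5, g(4)=9, g(5)=14, g(6)=23, ..., g(7)=37

Answer: 37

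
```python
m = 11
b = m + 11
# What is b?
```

Trace:
`m = 11` → m = 11
`b = m + 11` → b = 22
So b = 22

Answer: 22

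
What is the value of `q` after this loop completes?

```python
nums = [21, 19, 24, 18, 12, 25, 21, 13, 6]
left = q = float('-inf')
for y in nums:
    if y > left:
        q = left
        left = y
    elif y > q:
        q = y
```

Second largest (with repeats) in [21, 19, 24, 18, 12, 25, 21, 13, 6]
`q` takes the values: -inf → 19 → 21 → 24

Answer: 24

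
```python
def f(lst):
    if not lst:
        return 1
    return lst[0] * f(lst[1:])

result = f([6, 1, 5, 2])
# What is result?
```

Product over [6, 1, 5, 2] = 6 * 1 * 5 * 2 = 60

Answer: 60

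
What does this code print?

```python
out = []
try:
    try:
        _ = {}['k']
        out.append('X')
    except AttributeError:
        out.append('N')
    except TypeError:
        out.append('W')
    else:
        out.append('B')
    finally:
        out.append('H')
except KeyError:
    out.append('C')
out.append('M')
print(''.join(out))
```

Execution trace: 'H' (finally) → 'C' (outer except KeyError) → 'M' (after the try/except). Output: HCM

Answer: HCM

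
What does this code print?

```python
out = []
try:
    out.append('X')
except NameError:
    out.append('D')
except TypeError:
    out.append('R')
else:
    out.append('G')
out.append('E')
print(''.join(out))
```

Execution trace: 'X' (try body, no exception) → 'G' (else) → 'E' (after the try/except). Output: XGE

Answer: XGE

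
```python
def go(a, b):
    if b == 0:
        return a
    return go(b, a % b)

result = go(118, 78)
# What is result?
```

go(118, 78) -> go(78, 40) -> go(40, 38) -> go(38, 2) -> go(2, 0) -> 2

Answer: 2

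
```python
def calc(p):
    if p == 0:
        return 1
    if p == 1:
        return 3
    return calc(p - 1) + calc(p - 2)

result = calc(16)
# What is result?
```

Build up from base cases: calc(0)=1, calc(1)=3, calc(2)=4, calc(3)=7, calc(4)=11, calc(5)=18, calc(6)=29, ..., calc(16)=3571

Answer: 3571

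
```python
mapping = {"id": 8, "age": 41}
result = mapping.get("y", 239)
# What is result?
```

Trace:
`mapping = {"id": 8, "age": 41}` → mapping = {'id': 8, 'age': 41}
`result = mapping.get("y", 239)` → result = 239
So result = 239

Answer: 239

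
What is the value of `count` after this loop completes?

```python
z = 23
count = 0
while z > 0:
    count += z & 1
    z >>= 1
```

Count set bits in 23 (binary: 0b10111)
`count` takes the values: 0 → 1 → 2 → 3 → 4

Answer: 4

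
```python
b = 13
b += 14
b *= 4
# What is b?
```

Trace:
`b = 13` → b = 13
`b += 14` → b = 27
`b *= 4` → b = 108
So b = 108

Answer: 108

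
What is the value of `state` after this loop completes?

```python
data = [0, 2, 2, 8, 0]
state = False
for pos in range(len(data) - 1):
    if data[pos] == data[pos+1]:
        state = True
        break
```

Check consecutive duplicates in [0, 2, 2, 8, 0]
`state` takes the values: False → True

Answer: True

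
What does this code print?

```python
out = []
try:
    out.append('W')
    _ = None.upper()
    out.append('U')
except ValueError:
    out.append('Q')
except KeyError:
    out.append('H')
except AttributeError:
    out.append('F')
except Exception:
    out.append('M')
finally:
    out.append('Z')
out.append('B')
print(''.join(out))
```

Execution trace: 'W' (try body) → 'F' (except AttributeError) → 'Z' (finally) → 'B' (after the try/except). Output: WFZB

Answer: WFZB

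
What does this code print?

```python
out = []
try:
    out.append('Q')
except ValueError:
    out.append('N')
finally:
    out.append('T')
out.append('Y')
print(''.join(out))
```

Execution trace: 'Q' (try body, no exception) → 'T' (finally) → 'Y' (after the try/except). Output: QTY

Answer: QTY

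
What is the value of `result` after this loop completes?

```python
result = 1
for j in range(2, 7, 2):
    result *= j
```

Product of even numbers 2 to 6
`result` takes the values: 1 → 2 → 8 → 48

Answer: 48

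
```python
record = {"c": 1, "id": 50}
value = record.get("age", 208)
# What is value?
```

Trace:
`record = {"c": 1, "id": 50}` → record = {'c': 1, 'id': 50}
`value = record.get("age", 208)` → value = 208
So value = 208

Answer: 208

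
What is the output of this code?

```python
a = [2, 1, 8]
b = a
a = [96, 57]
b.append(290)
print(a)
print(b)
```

Key concept: rebinding vs mutation: a is rebound to a new list, b still points at the original.
Step by step:
`a = [2, 1, 8]` → a = [2, 1, 8]
`b = a` → b = [2, 1, 8] (same object as a)
`a = [96, 57]` → a = [96, 57]
`b.append(290)` → b = [2, 1, 8, 290]
`print(a)` → prints [96, 57]
`print(b)` → prints [2, 1, 8, 290]

Answer:
[96, 57]
[2, 1, 8, 290]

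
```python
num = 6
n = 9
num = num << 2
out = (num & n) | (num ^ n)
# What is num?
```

Trace:
`num = 6` → num = 6
`n = 9` → n = 9
`num = num << 2` → num = 24
`out = (num & n) | (num ^ n)` → out = 25
So num = 24

Answer: 24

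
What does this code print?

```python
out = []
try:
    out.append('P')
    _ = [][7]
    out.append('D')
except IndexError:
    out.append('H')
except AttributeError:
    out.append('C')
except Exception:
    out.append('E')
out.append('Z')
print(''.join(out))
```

Execution trace: 'P' (try body) → 'H' (except IndexError) → 'Z' (after the try/except). Output: PHZ

Answer: PHZ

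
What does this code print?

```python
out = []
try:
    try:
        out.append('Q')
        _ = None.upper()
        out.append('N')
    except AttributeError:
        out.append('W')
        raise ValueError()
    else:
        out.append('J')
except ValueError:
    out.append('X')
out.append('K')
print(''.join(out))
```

Execution trace: 'Q' (inner try body) → 'W' (inner except AttributeError) → 'X' (outer except ValueError) → 'K' (after the try/except). Output: QWXK

Answer: QWXK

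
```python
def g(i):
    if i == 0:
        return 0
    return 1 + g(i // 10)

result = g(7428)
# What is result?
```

Count of digits of 7428: 4

Answer: 4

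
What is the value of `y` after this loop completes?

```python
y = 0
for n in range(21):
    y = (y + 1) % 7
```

Increment mod 7, 21 times = 0
`y` takes the values: 0 → 1 → 2 → 3 → 4 → 5 → 6 → 0 → 1 → 2 → 3 → 4 → 5 → 6 → 0 → 1 → 2 → 3 → 4 → 5 → 6 → 0

Answer: 0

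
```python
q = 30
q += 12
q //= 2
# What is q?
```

Trace:
`q = 30` → q = 30
`q += 12` → q = 42
`q //= 2` → q = 21
So q = 21

Answer: 21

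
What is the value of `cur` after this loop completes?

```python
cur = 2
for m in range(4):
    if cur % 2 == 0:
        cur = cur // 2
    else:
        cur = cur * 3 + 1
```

Collatz-style transformation from 2
`cur` takes the values: 2 → 1 → 4 → 2 → 1

Answer: 1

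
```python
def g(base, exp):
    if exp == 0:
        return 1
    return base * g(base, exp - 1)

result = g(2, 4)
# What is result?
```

g(2, 4) = 2 * 2 * 2 * 2 = 16

Answer: 16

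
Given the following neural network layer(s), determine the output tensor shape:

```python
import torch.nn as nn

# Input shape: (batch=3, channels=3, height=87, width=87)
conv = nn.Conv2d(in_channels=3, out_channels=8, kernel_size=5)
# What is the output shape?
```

Input: (3, 3, 87, 87) -> Output: (3, 8, 83, 83)

Answer: (3, 8, 83, 83)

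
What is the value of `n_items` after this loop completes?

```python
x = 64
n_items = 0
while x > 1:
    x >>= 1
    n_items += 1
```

Count right shifts until 1
`n_items` takes the values: 0 → 1 → 2 → 3 → 4 → 5 → 6

Answer: 6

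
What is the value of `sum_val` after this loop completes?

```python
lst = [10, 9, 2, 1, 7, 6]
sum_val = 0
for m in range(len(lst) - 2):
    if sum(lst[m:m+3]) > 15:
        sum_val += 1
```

Count windows with sum > 15
`sum_val` takes the values: 0 → 1

Answer: 1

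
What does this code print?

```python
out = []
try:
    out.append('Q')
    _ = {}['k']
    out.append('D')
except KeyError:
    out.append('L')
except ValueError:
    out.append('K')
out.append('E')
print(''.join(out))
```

Execution trace: 'Q' (try body) → 'L' (except KeyError) → 'E' (after the try/except). Output: QLE

Answer: QLE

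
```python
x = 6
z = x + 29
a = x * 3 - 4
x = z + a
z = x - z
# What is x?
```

Trace:
`x = 6` → x = 6
`z = x + 29` → z = 35
`a = x * 3 - 4` → a = 14
`x = z + a` → x = 49
`z = x - z` → z = 14
So x = 49

Answer: 49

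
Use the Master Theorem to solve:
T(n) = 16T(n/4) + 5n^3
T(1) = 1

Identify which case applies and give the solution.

a=16, b=4, f(n)=5n^3. log_4(16) = 2. Since c=3 > 2 and the regularity condition holds (16(n/4)^3 = (16/4^3)n^3 with 16/4^3 < 1), Case 3 applies: T(n) = Θ(f(n)) = O(n^3).

Answer: O(n^3) - Case 3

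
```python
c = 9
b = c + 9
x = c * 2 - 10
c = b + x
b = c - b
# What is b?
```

Trace:
`c = 9` → c = 9
`b = c + 9` → b = 18
`x = c * 2 - 10` → x = 8
`c = b + x` → c = 26
`b = c - b` → b = 8
So b = 8

Answer: 8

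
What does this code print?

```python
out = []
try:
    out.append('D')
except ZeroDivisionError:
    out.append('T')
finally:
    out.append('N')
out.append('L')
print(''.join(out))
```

Execution trace: 'D' (try body, no exception) → 'N' (finally) → 'L' (after the try/except). Output: DNL

Answer: DNL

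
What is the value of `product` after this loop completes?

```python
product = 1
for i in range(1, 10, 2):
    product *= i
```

Product of 1, 3, 5, ... up to 9
`product` takes the values: 1 → 3 → 15 → 105 → 945

Answer: 945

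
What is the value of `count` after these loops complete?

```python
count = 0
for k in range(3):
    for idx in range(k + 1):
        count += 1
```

Triangle: 1 + 2 + ... + 3
`count` takes the values: 0 → 1 → 2 → 3 → 4 → 5 → 6

Answer: 6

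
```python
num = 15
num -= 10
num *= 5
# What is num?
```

Trace:
`num = 15` → num = 15
`num -= 10` → num = 5
`num *= 5` → num = 25
So num = 25

Answer: 25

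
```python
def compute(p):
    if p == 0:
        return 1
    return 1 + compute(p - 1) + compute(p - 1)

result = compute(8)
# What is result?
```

compute(p) = 1 + 2·compute(p-1), compute(0)=1. Closed form: (1+1)·2^8 - 1 = 511.

Answer: 511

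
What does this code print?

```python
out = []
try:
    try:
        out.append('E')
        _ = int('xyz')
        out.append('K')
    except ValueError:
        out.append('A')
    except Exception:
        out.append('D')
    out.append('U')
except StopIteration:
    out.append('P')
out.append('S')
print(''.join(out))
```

Execution trace: 'E' (inner try body) → 'A' (inner except ValueError) → 'U' (try body, no exception) → 'S' (after the try/except). Output: EAUS

Answer: EAUS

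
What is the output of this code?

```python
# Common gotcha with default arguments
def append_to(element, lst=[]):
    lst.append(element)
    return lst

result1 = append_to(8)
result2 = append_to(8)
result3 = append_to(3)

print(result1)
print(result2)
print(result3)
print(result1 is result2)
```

Key concept: mutable default argument gotcha.
Step by step:
`result1 = append_to(8)` → result1 = [8]
`result2 = append_to(8)` → result1 = [8, 8] (same object as result2); result2 = [8, 8] (same object as result1)
`result3 = append_to(3)` → result1 = [8, 8, 3] (same object as result2, result3); result2 = [8, 8, 3] (same object as result1, result3); result3 = [8, 8, 3] (same object as result1, result2)
`print(result1)` → prints [8, 8, 3]
`print(result2)` → prints [8, 8, 3]
`print(result3)` → prints [8, 8, 3]
`print(result1 is result2)` → prints True

Answer:
[8, 8, 3]
[8, 8, 3]
[8, 8, 3]
True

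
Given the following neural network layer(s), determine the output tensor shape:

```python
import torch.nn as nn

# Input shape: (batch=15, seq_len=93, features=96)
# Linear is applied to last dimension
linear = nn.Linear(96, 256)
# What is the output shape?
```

Input: (15, 93, 96) -> Output: (15, 93, 256)

Answer: (15, 93, 256)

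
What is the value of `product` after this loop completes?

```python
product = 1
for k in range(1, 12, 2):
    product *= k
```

Product of 1, 3, 5, ... up to 11
`product` takes the values: 1 → 3 → 15 → 105 → 945 → 10395

Answer: 10395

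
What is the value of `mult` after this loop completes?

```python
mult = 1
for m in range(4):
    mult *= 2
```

2^4 = 16
`mult` takes the values: 1 → 2 → 4 → 8 → 16

Answer: 16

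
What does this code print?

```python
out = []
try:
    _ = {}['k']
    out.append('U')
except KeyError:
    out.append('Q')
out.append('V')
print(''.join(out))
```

Execution trace: 'Q' (except KeyError) → 'V' (after the try/except). Output: QV

Answer: QV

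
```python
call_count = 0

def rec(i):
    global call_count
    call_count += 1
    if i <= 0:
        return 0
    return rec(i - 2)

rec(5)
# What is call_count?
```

Linear recursion stepping by 2: 4 calls from i=5 down to ≤0.

Answer: 4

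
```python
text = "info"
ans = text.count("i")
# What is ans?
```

Trace:
`text = "info"` → text = 'info'
`ans = text.count("i")` → ans = 1
So ans = 1

Answer: 1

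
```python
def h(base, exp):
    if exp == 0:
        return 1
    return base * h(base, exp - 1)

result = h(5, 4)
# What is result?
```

h(5, 4) = 5 * 5 * 5 * 5 = 625

Answer: 625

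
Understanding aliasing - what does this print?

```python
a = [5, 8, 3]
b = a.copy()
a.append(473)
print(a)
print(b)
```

Key concept: list.copy() creates independent copy.
Step by step:
`a = [5, 8, 3]` → a = [5, 8, 3]
`b = a.copy()` → b = [5, 8, 3]
`a.append(473)` → a = [5, 8, 3, 473]
`print(a)` → prints [5, 8, 3, 473]
`print(b)` → prints [5, 8, 3]

Answer:
[5, 8, 3, 473]
[5, 8, 3]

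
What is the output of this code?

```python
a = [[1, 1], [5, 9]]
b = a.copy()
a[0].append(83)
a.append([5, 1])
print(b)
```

Key concept: shallow copy with nested lists.
Step by step:
`a = [[1, 1], [5, 9]]` → a = [[1, 1], [5, 9]]
`b = a.copy()` → b = [[1, 1], [5, 9]]
`a[0].append(83)` → a = [[1, 1, 83], [5, 9]]; b = [[1, 1, 83], [5, 9]]
`a.append([5, 1])` → a = [[1, 1, 83], [5, 9], [5, 1]]
`print(b)` → prints [[1, 1, 83], [5, 9]]

Answer: [[1, 1, 83], [5, 9]]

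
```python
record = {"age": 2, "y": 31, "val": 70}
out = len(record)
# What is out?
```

Trace:
`record = {"age": 2, "y": 31, "val": 70}` → record = {'age': 2, 'y': 31, 'val': 70}
`out = len(record)` → out = 3
So out = 3

Answer: 3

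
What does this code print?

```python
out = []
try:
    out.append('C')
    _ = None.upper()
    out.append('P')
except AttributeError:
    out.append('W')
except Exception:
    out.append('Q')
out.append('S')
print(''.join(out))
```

Execution trace: 'C' (try body) → 'W' (except AttributeError) → 'S' (after the try/except). Output: CWS

Answer: CWS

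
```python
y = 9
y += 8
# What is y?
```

Trace:
`y = 9` → y = 9
`y += 8` → y = 17
So y = 17

Answer: 17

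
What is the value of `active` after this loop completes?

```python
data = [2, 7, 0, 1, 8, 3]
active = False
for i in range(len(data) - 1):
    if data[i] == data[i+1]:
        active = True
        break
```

Check consecutive duplicates in [2, 7, 0, 1, 8, 3]
`active` takes the values: False

Answer: False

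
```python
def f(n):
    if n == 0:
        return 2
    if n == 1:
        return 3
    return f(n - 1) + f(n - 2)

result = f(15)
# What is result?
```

Build up from base cases: f(0)=2, f(1)=3, f(2)=5, f(3)=8, f(4)=13, f(5)=21, f(6)=34, ..., f(15)=2584

Answer: 2584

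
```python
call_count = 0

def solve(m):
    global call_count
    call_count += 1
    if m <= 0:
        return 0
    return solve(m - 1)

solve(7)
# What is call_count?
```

Linear recursion stepping by 1: 8 calls from m=7 down to ≤0.

Answer: 8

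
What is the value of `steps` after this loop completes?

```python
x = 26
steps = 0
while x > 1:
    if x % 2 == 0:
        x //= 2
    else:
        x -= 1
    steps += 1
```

Steps to reduce 26 to 1
`steps` takes the values: 0 → 1 → 2 → 3 → 4 → 5 → 6

Answer: 6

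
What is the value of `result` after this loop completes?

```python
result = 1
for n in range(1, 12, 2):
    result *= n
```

Product of 1, 3, 5, ... up to 11
`result` takes the values: 1 → 3 → 15 → 105 → 945 → 10395

Answer: 10395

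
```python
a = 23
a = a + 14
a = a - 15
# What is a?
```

Trace:
`a = 23` → a = 23
`a = a + 14` → a = 37
`a = a - 15` → a = 22
So a = 22

Answer: 22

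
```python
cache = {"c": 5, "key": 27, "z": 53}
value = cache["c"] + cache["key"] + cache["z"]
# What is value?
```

Trace:
`cache = {"c": 5, "key": 27, "z": 53}` → cache = {'c': 5, 'key': 27, 'z': 53}
`value = cache["c"] + cache["key"] + cache["z"]` → value = 85
So value = 85

Answer: 85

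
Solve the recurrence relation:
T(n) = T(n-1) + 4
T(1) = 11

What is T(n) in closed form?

Unrolling: T(n) = T(1) + 4·(n-1) = 11 + 4(n-1) = 4n + 7.

Answer: T(n) = 4n + 7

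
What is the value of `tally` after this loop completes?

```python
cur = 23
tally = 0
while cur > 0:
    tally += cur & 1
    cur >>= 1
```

Count set bits in 23 (binary: 0b10111)
`tally` takes the values: 0 → 1 → 2 → 3 → 4

Answer: 4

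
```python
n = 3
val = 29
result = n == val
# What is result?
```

Trace:
`n = 3` → n = 3
`val = 29` → val = 29
`result = n == val` → result = False
So result = False

Answer: False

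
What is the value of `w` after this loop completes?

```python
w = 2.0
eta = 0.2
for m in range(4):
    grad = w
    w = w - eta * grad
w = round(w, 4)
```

Gradient descent: w = 2.0 * (1 - 0.2)^4
`w` takes the values: 2.0 → 1.6 → 1.28 → 1.024 → 0.8192

Answer: 0.8192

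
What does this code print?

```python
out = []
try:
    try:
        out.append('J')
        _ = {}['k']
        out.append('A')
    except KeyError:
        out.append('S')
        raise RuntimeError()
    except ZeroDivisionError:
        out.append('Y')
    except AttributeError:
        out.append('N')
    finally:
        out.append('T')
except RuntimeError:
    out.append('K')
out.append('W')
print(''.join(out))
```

Execution trace: 'J' (inner try body) → 'S' (inner except KeyError) → 'T' (inner finally) → 'K' (outer except RuntimeError) → 'W' (after the try/except). Output: JSTKW

Answer: JSTKW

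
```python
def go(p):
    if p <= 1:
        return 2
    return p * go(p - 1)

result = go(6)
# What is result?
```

go(6) = 6 * 5 * 4 * 3 * 2 * 2 = 1440

Answer: 1440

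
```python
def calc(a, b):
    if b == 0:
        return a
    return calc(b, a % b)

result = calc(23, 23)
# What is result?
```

calc(23, 23) -> calc(23, 0) -> 23

Answer: 23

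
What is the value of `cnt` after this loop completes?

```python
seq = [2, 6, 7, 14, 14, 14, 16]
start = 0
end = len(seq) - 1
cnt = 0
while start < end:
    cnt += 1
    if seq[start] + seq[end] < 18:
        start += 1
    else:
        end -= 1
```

Steps to find pair summing to 18
`cnt` takes the values: 0 → 1 → 2 → 3 → 4 → 5 → 6

Answer: 6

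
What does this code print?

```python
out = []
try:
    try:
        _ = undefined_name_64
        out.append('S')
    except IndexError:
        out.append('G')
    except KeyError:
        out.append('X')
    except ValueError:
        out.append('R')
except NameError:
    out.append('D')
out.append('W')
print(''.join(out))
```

Execution trace: 'D' (outer except NameError) → 'W' (after the try/except). Output: DW

Answer: DW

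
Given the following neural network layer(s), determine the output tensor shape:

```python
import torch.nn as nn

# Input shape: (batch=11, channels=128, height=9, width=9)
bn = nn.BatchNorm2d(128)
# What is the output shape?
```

Input: (11, 128, 9, 9) -> Output: (11, 128, 9, 9)

Answer: (11, 128, 9, 9)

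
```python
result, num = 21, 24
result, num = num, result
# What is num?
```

Trace:
`result, num = 21, 24` → result = 21; num = 24
`result, num = num, result` → result = 24; num = 21
So num = 21

Answer: 21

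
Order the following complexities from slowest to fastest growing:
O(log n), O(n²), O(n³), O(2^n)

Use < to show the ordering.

Ordered by growth rate: O(log n) < O(n²) < O(n³) < O(2^n)

Answer: O(log n) < O(n²) < O(n³) < O(2^n)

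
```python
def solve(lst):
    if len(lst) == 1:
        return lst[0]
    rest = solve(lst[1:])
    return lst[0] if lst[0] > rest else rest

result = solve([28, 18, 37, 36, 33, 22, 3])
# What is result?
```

Recursive max over [28, 18, 37, 36, 33, 22, 3] = 37

Answer: 37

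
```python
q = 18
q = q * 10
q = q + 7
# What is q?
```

Trace:
`q = 18` → q = 18
`q = q * 10` → q = 180
`q = q + 7` → q = 187
So q = 187

Answer: 187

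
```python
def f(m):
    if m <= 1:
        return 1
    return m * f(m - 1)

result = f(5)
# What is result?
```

f(5) = 5 * 4 * 3 * 2 * 1 = 120

Answer: 120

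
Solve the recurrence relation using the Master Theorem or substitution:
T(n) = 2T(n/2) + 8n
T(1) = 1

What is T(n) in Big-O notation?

By Master Theorem: a=2, b=2, f(n)=8n. Since log_2(2) = 1 and f(n) = Θ(n^1), Case 2 applies. T(n) = O(n log n).

Answer: O(n log n)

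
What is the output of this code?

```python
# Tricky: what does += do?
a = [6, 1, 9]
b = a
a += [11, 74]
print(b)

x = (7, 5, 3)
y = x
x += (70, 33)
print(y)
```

Key concept: += behavior differs for mutable vs immutable.
Step by step:
`a = [6, 1, 9]` → a = [6, 1, 9]
`b = a` → b = [6, 1, 9] (same object as a)
`a += [11, 74]` → a = [6, 1, 9, 11, 74] (same object as b); b = [6, 1, 9, 11, 74] (same object as a)
`print(b)` → prints [6, 1, 9, 11, 74]
`x = (7, 5, 3)` → x = (7, 5, 3)
`y = x` → y = (7, 5, 3)
`x += (70, 33)` → x = (7, 5, 3, 70, 33)
`print(y)` → prints (7, 5, 3)

Answer:
[6, 1, 9, 11, 74]
(7, 5, 3)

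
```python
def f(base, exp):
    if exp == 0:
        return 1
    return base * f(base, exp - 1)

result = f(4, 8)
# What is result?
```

f(4, 8) = 4 * 4 * 4 * 4 * 4 * 4 * 4 * 4 = 65536

Answer: 65536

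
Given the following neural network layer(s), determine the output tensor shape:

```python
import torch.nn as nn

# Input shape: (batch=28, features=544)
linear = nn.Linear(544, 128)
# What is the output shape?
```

Input: (28, 544) -> Output: (28, 128)

Answer: (28, 128)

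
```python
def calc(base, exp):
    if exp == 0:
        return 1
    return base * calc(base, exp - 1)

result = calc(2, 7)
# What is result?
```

calc(2, 7) = 2 * 2 * 2 * 2 * 2 * 2 * 2 = 128

Answer: 128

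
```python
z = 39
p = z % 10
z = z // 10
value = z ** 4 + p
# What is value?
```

Trace:
`z = 39` → z = 39
`p = z % 10` → p = 9
`z = z // 10` → z = 3
`value = z ** 4 + p` → value = 90
So value = 90

Answer: 90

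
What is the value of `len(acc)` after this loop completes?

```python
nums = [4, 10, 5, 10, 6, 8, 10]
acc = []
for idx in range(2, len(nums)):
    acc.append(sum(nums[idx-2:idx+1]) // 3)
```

Number of 3-element averages
`acc` takes the values: [] → [6] → [6, 8] → [6, 8, 7] → [6, 8, 7, 8] → [6, 8, 7, 8, 8]
So `len(acc)` = 5

Answer: 5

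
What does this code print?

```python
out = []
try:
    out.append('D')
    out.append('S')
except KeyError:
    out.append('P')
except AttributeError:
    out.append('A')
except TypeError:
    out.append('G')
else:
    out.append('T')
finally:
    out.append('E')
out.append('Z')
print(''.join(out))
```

Execution trace: 'D' (try body) → 'S' (try body, no exception) → 'T' (else) → 'E' (finally) → 'Z' (after the try/except). Output: DSTEZ

Answer: DSTEZ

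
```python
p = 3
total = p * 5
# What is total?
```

Trace:
`p = 3` → p = 3
`total = p * 5` → total = 15
So total = 15

Answer: 15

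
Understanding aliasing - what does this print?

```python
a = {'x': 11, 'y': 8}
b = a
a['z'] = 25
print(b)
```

Key concept: dict aliasing.
Step by step:
`a = {'x': 11, 'y': 8}` → a = {'x': 11, 'y': 8}
`b = a` → b = {'x': 11, 'y': 8} (same object as a)
`a['z'] = 25` → a = {'x': 11, 'y': 8, 'z': 25} (same object as b); b = {'x': 11, 'y': 8, 'z': 25} (same object as a)
`print(b)` → prints {'x': 11, 'y': 8, 'z': 25}

Answer: {'x': 11, 'y': 8, 'z': 25}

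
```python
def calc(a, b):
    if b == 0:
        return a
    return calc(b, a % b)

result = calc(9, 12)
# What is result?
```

calc(9, 12) -> calc(12, 9) -> calc(9, 3) -> calc(3, 0) -> 3

Answer: 3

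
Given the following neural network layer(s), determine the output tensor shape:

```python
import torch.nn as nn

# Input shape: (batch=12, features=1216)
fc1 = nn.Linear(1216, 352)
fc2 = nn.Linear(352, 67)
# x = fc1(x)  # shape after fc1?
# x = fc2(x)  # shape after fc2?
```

Input: (12, 1216) -> after fc1: (12, 352) -> Output: (12, 67)

Answer: (12, 67)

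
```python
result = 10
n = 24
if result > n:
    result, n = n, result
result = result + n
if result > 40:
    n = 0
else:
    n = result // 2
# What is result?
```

Trace:
`result = 10` → result = 10
`n = 24` → n = 24
`if result > n: ...` → result > n is False → no variable changes
`result = result + n` → result = 34
`if result > 40: ...` → result > 40 is False, take else branch → n = 17
So result = 34

Answer: 34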